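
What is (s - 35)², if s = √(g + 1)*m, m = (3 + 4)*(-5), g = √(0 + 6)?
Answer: 1225*(1 + √(1 + √6))² ≈ 10001.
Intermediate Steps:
g = √6 ≈ 2.4495
m = -35 (m = 7*(-5) = -35)
s = -35*√(1 + √6) (s = √(√6 + 1)*(-35) = √(1 + √6)*(-35) = -35*√(1 + √6) ≈ -65.005)
(s - 35)² = (-35*√(1 + √6) - 35)² = (-35 - 35*√(1 + √6))²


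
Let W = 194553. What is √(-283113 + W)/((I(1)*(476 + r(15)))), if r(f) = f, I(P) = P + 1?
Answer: 6*I*√615/491 ≈ 0.30305*I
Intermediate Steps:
I(P) = 1 + P
√(-283113 + W)/((I(1)*(476 + r(15)))) = √(-283113 + 194553)/(((1 + 1)*(476 + 15))) = √(-88560)/((2*491)) = (12*I*√615)/982 = (12*I*√615)*(1/982) = 6*I*√615/491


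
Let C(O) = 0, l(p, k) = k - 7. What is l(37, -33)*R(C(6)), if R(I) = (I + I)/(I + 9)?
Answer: 0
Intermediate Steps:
l(p, k) = -7 + k
R(I) = 2*I/(9 + I) (R(I) = (2*I)/(9 + I) = 2*I/(9 + I))
l(37, -33)*R(C(6)) = (-7 - 33)*(2*0/(9 + 0)) = -80*0/9 = -40*0 = 0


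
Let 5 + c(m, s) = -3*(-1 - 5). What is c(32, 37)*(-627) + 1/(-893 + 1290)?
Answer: -3235946/397 ≈ -8151.0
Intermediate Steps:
c(m, s) = 13 (c(m, s) = -5 - 3*(-1 - 5) = -5 - 3*(-6) = -5 + 18 = 13)
c(32, 37)*(-627) + 1/(-893 + 1290) = 13*(-627) + 1/(-893 + 1290) = -8151 + 1/397 = -3235946/397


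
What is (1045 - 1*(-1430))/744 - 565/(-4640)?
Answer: 99203/28768 ≈ 3.4484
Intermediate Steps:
(1045 - 1*(-1430))/744 - 565/(-4640) = (1045 + 1430)*(1/744) - 565*(-1/4640) = 2475*(1/744) + 113/928 = 825/248 + 113/928 = 99203/28768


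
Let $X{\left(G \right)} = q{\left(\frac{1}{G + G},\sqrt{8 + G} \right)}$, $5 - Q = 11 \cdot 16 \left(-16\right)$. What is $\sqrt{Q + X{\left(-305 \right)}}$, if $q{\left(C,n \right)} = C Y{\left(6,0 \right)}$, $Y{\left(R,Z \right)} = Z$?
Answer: $\sqrt{2821} \approx 53.113$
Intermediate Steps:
$Q = 2821$ ($Q = 5 - 11 \cdot 16 \left(-16\right) = 5 - 176 \left(-16\right) = 5 - -2816 = 5 + 2816 = 2821$)
$q{\left(C,n \right)} = 0$ ($q{\left(C,n \right)} = C 0 = 0$)
$X{\left(G \right)} = 0$
$\sqrt{Q + X{\left(-305 \right)}} = \sqrt{2821 + 0} = \sqrt{2821}$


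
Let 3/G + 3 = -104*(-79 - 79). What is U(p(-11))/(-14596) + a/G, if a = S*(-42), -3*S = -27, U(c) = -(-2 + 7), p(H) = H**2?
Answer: -30214508179/14596 ≈ -2.0701e+6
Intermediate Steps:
U(c) = -5 (U(c) = -1*5 = -5)
S = 9 (S = -1/3*(-27) = 9)
G = 3/16429 (G = 3/(-3 - 104*(-79 - 79)) = 3/(-3 - 104*(-158)) = 3/(-3 + 16432) = 3/16429 ≈ 0.00018260)
a = -378 (a = 9*(-42) = -378)
U(p(-11))/(-14596) + a/G = -5/(-14596) - 378/3/16429 = -5*(-1/14596) - 378*16429/3 = 5/14596 - 2070054 = -30214508179/14596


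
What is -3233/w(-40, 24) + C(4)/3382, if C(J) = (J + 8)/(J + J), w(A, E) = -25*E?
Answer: 5467453/1014600 ≈ 5.3888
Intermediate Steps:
C(J) = (8 + J)/(2*J) (C(J) = (8 + J)/((2*J)) = (8 + J)*(1/(2*J)) = (8 + J)/(2*J))
-3233/w(-40, 24) + C(4)/3382 = -3233/((-25*24)) + ((½)*(8 + 4)/4)/3382 = -3233/(-600) + ((½)*(¼)*12)*(1/3382) = -3233*(-1/600) + (3/2)*(1/3382) = 3233/600 + 3/6764 = 5467453/1014600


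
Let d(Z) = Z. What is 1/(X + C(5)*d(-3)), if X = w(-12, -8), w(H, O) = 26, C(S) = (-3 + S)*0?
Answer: 1/26 ≈ 0.038462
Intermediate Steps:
C(S) = 0
X = 26
1/(X + C(5)*d(-3)) = 1/(26 + 0*(-3)) = 1/(26 + 0) = 1/26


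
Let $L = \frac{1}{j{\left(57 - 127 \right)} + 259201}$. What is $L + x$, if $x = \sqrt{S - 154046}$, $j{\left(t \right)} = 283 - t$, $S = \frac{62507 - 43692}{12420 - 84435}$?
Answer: $\frac{1}{259554} + \frac{i \sqrt{31956343719303}}{14403} \approx 3.8528 \cdot 10^{-6} + 392.49 i$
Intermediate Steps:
$S = - \frac{3763}{14403}$ ($S = \frac{18815}{-72015} = 18815 \left(- \frac{1}{72015}\right) = - \frac{3763}{14403} \approx -0.26126$)
$x = \frac{i \sqrt{31956343719303}}{14403}$ ($x = \sqrt{- \frac{3763}{14403} - 154046} = \sqrt{- \frac{2218728301}{14403}} = \frac{i \sqrt{31956343719303}}{14403} \approx 392.49 i$)
$L = \frac{1}{259554}$ ($L = \frac{1}{\left(283 - \left(57 - 127\right)\right) + 259201} = \frac{1}{\left(283 - -70\right) + 259201} = \frac{1}{\left(283 + 70\right) + 259201} = \frac{1}{353 + 259201} = \frac{1}{259554} \approx 3.8528 \cdot 10^{-6}$)
$L + x = \frac{1}{259554} + \frac{i \sqrt{31956343719303}}{14403}$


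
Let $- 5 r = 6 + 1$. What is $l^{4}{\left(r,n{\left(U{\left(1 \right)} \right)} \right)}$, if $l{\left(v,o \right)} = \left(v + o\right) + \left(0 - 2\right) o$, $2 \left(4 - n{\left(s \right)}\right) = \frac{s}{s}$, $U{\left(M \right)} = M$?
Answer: $\frac{5764801}{10000} \approx 576.48$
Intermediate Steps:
$r = - \frac{7}{5}$ ($r = - \frac{6 + 1}{5} = \left(- \frac{1}{5}\right) 7 = - \frac{7}{5} \approx -1.4$)
$n{\left(s \right)} = \frac{7}{2}$ ($n{\left(s \right)} = 4 - \frac{s \frac{1}{s}}{2} = 4 - \frac{1}{2} = \frac{7}{2}$)
$l{\left(v,o \right)} = v - o$ ($l{\left(v,o \right)} = \left(o + v\right) + \left(0 - 2\right) o = \left(o + v\right) - 2 o = v - o$)
$l^{4}{\left(r,n{\left(U{\left(1 \right)} \right)} \right)} = \left(- \frac{7}{5} - \frac{7}{2}\right)^{4} = \left(- \frac{49}{10}\right)^{4} = \frac{5764801}{10000}$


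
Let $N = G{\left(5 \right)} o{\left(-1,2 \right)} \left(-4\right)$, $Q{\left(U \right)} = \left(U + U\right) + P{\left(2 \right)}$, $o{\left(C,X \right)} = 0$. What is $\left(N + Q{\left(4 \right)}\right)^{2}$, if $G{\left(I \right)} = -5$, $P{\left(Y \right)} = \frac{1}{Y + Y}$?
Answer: $\frac{1089}{16} \approx 68.063$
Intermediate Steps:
$P{\left(Y \right)} = \frac{1}{2 Y}$
$Q{\left(U \right)} = \frac{1}{4} + 2 U$ ($Q{\left(U \right)} = \left(U + U\right) + \frac{1}{2 \cdot 2} = 2 U + \frac{1}{2} \cdot \frac{1}{2} = 2 U + \frac{1}{4} = \frac{1}{4} + 2 U$)
$N = 0$ ($N = \left(-5\right) 0 \left(-4\right) = 0 \left(-4\right) = 0$)
$\left(N + Q{\left(4 \right)}\right)^{2} = \left(0 + \left(\frac{1}{4} + 2 \cdot 4\right)\right)^{2} = \left(0 + \left(\frac{1}{4} + 8\right)\right)^{2} = \left(0 + \frac{33}{4}\right)^{2} = \left(\frac{33}{4}\right)^{2} = \frac{1089}{16}$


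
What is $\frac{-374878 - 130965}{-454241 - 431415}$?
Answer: $\frac{505843}{885656} \approx 0.57115$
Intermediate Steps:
$\frac{-374878 - 130965}{-454241 - 431415} = - \frac{505843}{-885656} = \left(-505843\right) \left(- \frac{1}{885656}\right) = \frac{505843}{885656}$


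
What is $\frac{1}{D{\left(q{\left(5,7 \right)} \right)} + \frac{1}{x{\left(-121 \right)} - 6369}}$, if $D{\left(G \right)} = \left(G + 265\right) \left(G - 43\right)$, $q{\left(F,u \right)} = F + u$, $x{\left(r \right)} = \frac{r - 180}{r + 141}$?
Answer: $- \frac{127681}{1096396767} \approx -0.00011646$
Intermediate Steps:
$x{\left(r \right)} = \frac{-180 + r}{141 + r}$
$D{\left(G \right)} = \left(-43 + G\right) \left(265 + G\right)$ ($D{\left(G \right)} = \left(265 + G\right) \left(-43 + G\right) = \left(-43 + G\right) \left(265 + G\right)$)
$\frac{1}{D{\left(q{\left(5,7 \right)} \right)} + \frac{1}{x{\left(-121 \right)} - 6369}} = \frac{1}{\left(-11395 + \left(5 + 7\right)^{2} + 222 \left(5 + 7\right)\right) + \frac{1}{\frac{-180 - 121}{141 - 121} - 6369}} = \frac{1}{\left(-11395 + 12^{2} + 222 \cdot 12\right) + \frac{1}{\frac{1}{20} \left(-301\right) - 6369}} = \frac{1}{\left(-11395 + 144 + 2664\right) + \frac{1}{\frac{1}{20} \left(-301\right) - 6369}} = \frac{1}{-8587 + \frac{1}{- \frac{301}{20} - 6369}} = \frac{1}{-8587 + \frac{1}{- \frac{127681}{20}}} = \frac{1}{-8587 - \frac{20}{127681}} = \frac{1}{- \frac{1096396767}{127681}} = - \frac{127681}{1096396767}$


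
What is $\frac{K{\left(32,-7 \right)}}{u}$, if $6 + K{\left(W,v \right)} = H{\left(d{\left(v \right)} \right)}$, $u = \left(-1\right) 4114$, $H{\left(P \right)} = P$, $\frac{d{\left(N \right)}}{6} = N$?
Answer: $\frac{24}{2057} \approx 0.011667$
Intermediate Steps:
$d{\left(N \right)} = 6 N$
$u = -4114$
$K{\left(W,v \right)} = -6 + 6 v$
$\frac{K{\left(32,-7 \right)}}{u} = \frac{-6 + 6 \left(-7\right)}{-4114} = \left(-6 - 42\right) \left(- \frac{1}{4114}\right) = \left(-48\right) \left(- \frac{1}{4114}\right) = \frac{24}{2057}$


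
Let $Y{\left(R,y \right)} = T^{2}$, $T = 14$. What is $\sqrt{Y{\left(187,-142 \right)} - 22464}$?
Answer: $2 i \sqrt{5567} \approx 149.22 i$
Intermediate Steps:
$Y{\left(R,y \right)} = 196$ ($Y{\left(R,y \right)} = 14^{2} = 196$)
$\sqrt{Y{\left(187,-142 \right)} - 22464} = \sqrt{196 - 22464} = \sqrt{-22268} = 2 i \sqrt{5567}$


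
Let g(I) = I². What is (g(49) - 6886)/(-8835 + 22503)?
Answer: -1495/4556 ≈ -0.32814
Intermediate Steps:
(g(49) - 6886)/(-8835 + 22503) = (49² - 6886)/(-8835 + 22503) = (2401 - 6886)/13668 = -4485*1/13668 = -1495/4556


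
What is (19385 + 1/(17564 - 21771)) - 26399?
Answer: -29507899/4207 ≈ -7014.0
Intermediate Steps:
(19385 + 1/(17564 - 21771)) - 26399 = (19385 + 1/(-4207)) - 26399 = (19385 - 1/4207) - 26399 = 81552694/4207 - 26399 = -29507899/4207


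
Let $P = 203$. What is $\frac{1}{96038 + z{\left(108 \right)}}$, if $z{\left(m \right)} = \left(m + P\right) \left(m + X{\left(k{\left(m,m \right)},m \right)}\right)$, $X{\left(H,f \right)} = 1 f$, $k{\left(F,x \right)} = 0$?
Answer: $\frac{1}{163214} \approx 6.1269 \cdot 10^{-6}$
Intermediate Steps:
$X{\left(H,f \right)} = f$
$z{\left(m \right)} = 2 m \left(203 + m\right)$ ($z{\left(m \right)} = \left(m + 203\right) \left(m + m\right) = \left(203 + m\right) 2 m = 2 m \left(203 + m\right)$)
$\frac{1}{96038 + z{\left(108 \right)}} = \frac{1}{96038 + 2 \cdot 108 \left(203 + 108\right)} = \frac{1}{96038 + 2 \cdot 108 \cdot 311} = \frac{1}{96038 + 67176} = \frac{1}{163214}$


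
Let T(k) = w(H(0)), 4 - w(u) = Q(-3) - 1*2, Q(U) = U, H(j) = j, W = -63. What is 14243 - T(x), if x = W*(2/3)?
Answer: 14234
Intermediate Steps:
x = -42 (x = -126/3 = -63*2/3 = -42)
w(u) = 9 (w(u) = 4 - (-3 - 1*2) = 4 - (-3 - 2) = 4 - 1*(-5) = 4 + 5 = 9)
T(k) = 9
14243 - T(x) = 14243 - 1*9 = 14243 - 9 = 14234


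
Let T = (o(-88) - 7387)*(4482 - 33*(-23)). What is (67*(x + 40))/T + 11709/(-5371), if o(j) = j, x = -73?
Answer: -152901823498/70138949075 ≈ -2.1800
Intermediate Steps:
T = -39176475 (T = (-88 - 7387)*(4482 - 33*(-23)) = -7475*(4482 + 759) = -7475*5241 = -39176475)
(67*(x + 40))/T + 11709/(-5371) = (67*(-73 + 40))/(-39176475) + 11709/(-5371) = (67*(-33))*(-1/39176475) + 11709*(-1/5371) = -2211*(-1/39176475) - 11709/5371 = 737/13058825 - 11709/5371 = -152901823498/70138949075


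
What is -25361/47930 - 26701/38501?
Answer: -2256202791/1845352930 ≈ -1.2226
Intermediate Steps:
-25361/47930 - 26701/38501 = -2256202791/1845352930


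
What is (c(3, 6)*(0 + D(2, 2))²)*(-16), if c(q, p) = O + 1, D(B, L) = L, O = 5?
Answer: -384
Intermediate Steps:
c(q, p) = 6 (c(q, p) = 5 + 1 = 6)
(c(3, 6)*(0 + D(2, 2))²)*(-16) = (6*(0 + 2)²)*(-16) = (6*2²)*(-16) = (6*4)*(-16) = 24*(-16) = -384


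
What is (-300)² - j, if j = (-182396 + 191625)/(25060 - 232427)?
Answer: 18663039229/207367 ≈ 90000.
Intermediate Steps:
j = -9229/207367 (j = 9229/(-207367) = 9229*(-1/207367) = -9229/207367 ≈ -0.044506)
(-300)² - j = (-300)² - 1*(-9229/207367) = 90000 + 9229/207367 = 18663039229/207367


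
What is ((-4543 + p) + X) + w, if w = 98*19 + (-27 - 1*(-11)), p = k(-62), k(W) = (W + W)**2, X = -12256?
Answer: 423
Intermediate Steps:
k(W) = 4*W**2 (k(W) = (2*W)**2 = 4*W**2)
p = 15376 (p = 4*(-62)**2 = 4*3844 = 15376)
w = 1846 (w = 1862 + (-27 + 11) = 1862 - 16 = 1846)
((-4543 + p) + X) + w = ((-4543 + 15376) - 12256) + 1846 = (10833 - 12256) + 1846 = -1423 + 1846 = 423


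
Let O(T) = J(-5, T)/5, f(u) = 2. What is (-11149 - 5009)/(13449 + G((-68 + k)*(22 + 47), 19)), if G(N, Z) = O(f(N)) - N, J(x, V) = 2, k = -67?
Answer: -40395/56911 ≈ -0.70979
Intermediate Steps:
O(T) = 2/5
G(N, Z) = 2/5 - N
(-11149 - 5009)/(13449 + G((-68 + k)*(22 + 47), 19)) = (-11149 - 5009)/(13449 + (2/5 - (-68 - 67)*(22 + 47))) = -16158/(13449 + (2/5 - (-135)*69)) = -16158/(13449 + (2/5 - 1*(-9315))) = -16158/(13449 + (2/5 + 9315)) = -16158/(13449 + 46577/5) = -16158/113822/5 = -16158*5/113822 = -40395/56911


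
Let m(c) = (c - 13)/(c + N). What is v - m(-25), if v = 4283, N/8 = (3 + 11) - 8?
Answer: 98547/23 ≈ 4284.6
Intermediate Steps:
N = 48 (N = 8*((3 + 11) - 8) = 8*(14 - 8) = 8*6 = 48)
m(c) = (-13 + c)/(48 + c) (m(c) = (c - 13)/(c + 48) = (-13 + c)/(48 + c))
v - m(-25) = 4283 - (-13 - 25)/(48 - 25) = 4283 - (-38)/23 = 4283 - 1*(-38/23) = 4283 + 38/23 = 98547/23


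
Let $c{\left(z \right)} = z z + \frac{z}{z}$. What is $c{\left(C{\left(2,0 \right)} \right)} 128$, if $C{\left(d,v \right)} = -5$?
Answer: $3328$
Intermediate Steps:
$c{\left(z \right)} = 1 + z^{2}$ ($c{\left(z \right)} = z^{2} + 1 = 1 + z^{2}$)
$c{\left(C{\left(2,0 \right)} \right)} 128 = \left(1 + \left(-5\right)^{2}\right) 128 = \left(1 + 25\right) 128 = 26 \cdot 128 = 3328$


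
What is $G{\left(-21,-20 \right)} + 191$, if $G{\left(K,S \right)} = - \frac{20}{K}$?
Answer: $\frac{4031}{21} \approx 191.95$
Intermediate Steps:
$G{\left(-21,-20 \right)} + 191 = - \frac{20}{-21} + 191 = \left(-20\right) \left(- \frac{1}{21}\right) + 191 = \frac{20}{21} + 191 = \frac{4031}{21}$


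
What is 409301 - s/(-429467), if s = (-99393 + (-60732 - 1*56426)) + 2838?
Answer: 175781058854/429467 ≈ 4.0930e+5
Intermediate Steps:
s = -213713 (s = (-99393 + (-60732 - 56426)) + 2838 = (-99393 - 117158) + 2838 = -216551 + 2838 = -213713)
409301 - s/(-429467) = 409301 - (-213713)/(-429467) = 409301 - (-213713)*(-1)/429467 = 409301 - 1*213713/429467 = 409301 - 213713/429467 = 175781058854/429467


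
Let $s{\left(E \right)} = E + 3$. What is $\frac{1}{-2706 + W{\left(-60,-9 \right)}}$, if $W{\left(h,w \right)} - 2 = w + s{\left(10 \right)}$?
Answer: $- \frac{1}{2700} \approx -0.00037037$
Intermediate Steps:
$s{\left(E \right)} = 3 + E$
$W{\left(h,w \right)} = 15 + w$ ($W{\left(h,w \right)} = 2 + \left(w + \left(3 + 10\right)\right) = 2 + \left(w + 13\right) = 2 + \left(13 + w\right) = 15 + w$)
$\frac{1}{-2706 + W{\left(-60,-9 \right)}} = \frac{1}{-2706 + \left(15 - 9\right)} = \frac{1}{-2706 + 6} = \frac{1}{-2700} = - \frac{1}{2700}$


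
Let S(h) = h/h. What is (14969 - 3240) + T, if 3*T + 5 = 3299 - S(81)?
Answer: 38480/3 ≈ 12827.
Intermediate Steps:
S(h) = 1
T = 3293/3 (T = -5/3 + (3299 - 1*1)/3 = -5/3 + (3299 - 1)/3 = -5/3 + (1/3)*3298 = -5/3 + 3298/3 = 3293/3 ≈ 1097.7)
(14969 - 3240) + T = (14969 - 3240) + 3293/3 = 11729 + 3293/3 = 38480/3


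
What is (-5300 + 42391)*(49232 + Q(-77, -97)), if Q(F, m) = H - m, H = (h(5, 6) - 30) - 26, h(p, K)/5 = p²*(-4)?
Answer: 1809039343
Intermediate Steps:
h(p, K) = -20*p² (h(p, K) = 5*(p²*(-4)) = 5*(-4*p²) = -20*p²)
H = -556 (H = (-20*5² - 30) - 26 = (-20*25 - 30) - 26 = (-500 - 30) - 26 = -530 - 26 = -556)
Q(F, m) = -556 - m
(-5300 + 42391)*(49232 + Q(-77, -97)) = (-5300 + 42391)*(49232 + (-556 - 1*(-97))) = 37091*(49232 + (-556 + 97)) = 37091*(49232 - 459) = 37091*48773 = 1809039343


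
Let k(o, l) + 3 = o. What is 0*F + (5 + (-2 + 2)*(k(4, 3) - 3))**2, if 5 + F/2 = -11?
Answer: 25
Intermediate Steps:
F = -32 (F = -10 + 2*(-11) = -10 - 22 = -32)
k(o, l) = -3 + o
0*F + (5 + (-2 + 2)*(k(4, 3) - 3))**2 = 0*(-32) + (5 + (-2 + 2)*((-3 + 4) - 3))**2 = 0 + (5 + 0*(1 - 3))**2 = 0 + (5 + 0*(-2))**2 = 0 + (5 + 0)**2 = 0 + 5**2 = 0 + 25 = 25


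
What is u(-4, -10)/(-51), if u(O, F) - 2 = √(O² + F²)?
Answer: -2/51 - 2*√29/51 ≈ -0.25040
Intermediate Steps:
u(O, F) = 2 + √(F² + O²) (u(O, F) = 2 + √(O² + F²) = 2 + √(F² + O²))
u(-4, -10)/(-51) = (2 + √((-10)² + (-4)²))/(-51) = (2 + √(100 + 16))*(-1/51) = (2 + √116)*(-1/51) = (2 + 2*√29)*(-1/51) = -2/51 - 2*√29/51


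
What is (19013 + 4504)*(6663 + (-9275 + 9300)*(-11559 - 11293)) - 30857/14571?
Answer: -193482019152716/14571 ≈ -1.3279e+10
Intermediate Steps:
(19013 + 4504)*(6663 + (-9275 + 9300)*(-11559 - 11293)) - 30857/14571 = 23517*(6663 + 25*(-22852)) - 30857*1/14571 = 23517*(6663 - 571300) - 30857/14571 = 23517*(-564637) - 30857/14571 = -13278568329 - 30857/14571 = -193482019152716/14571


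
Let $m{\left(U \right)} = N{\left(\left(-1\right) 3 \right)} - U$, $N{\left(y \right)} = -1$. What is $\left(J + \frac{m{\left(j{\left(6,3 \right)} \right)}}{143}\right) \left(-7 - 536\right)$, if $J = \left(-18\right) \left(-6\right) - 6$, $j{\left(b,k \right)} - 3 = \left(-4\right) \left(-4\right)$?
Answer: $- \frac{7909338}{143} \approx -55310.0$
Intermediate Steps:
$j{\left(b,k \right)} = 19$ ($j{\left(b,k \right)} = 3 - -16 = 3 + 16 = 19$)
$J = 102$ ($J = 108 - 6 = 102$)
$m{\left(U \right)} = -1 - U$
$\left(J + \frac{m{\left(j{\left(6,3 \right)} \right)}}{143}\right) \left(-7 - 536\right) = \left(102 + \frac{-1 - 19}{143}\right) \left(-7 - 536\right) = \left(102 + \left(-1 - 19\right) \frac{1}{143}\right) \left(-7 - 536\right) = \left(102 - \frac{20}{143}\right) \left(-543\right) = \frac{14566}{143} \left(-543\right) = - \frac{7909338}{143}$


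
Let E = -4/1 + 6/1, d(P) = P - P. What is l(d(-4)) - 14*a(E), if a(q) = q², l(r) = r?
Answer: -56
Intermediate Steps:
d(P) = 0
E = 2 (E = -4*1 + 6*1 = -4 + 6 = 2)
l(d(-4)) - 14*a(E) = 0 - 14*2² = 0 - 14*4 = 0 - 56 = -56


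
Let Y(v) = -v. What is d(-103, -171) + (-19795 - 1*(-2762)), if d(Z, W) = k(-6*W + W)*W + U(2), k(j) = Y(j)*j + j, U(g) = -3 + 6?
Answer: 124842040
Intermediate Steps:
U(g) = 3
k(j) = j - j**2 (k(j) = (-j)*j + j = -j**2 + j = j - j**2)
d(Z, W) = 3 - 5*W**2*(1 + 5*W) (d(Z, W) = ((-6*W + W)*(1 - (-6*W + W)))*W + 3 = ((-5*W)*(1 - (-5)*W))*W + 3 = ((-5*W)*(1 + 5*W))*W + 3 = (-5*W*(1 + 5*W))*W + 3 = -5*W**2*(1 + 5*W) + 3 = 3 - 5*W**2*(1 + 5*W))
d(-103, -171) + (-19795 - 1*(-2762)) = (3 - 25*(-171)**3 - 5*(-171)**2) + (-19795 - 1*(-2762)) = (3 - 25*(-5000211) - 5*29241) + (-19795 + 2762) = (3 + 125005275 - 146205) - 17033 = 124859073 - 17033 = 124842040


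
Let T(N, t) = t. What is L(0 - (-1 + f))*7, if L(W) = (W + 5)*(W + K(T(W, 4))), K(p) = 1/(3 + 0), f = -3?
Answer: 273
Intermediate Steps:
K(p) = ⅓ (K(p) = 1/3 = ⅓)
L(W) = (5 + W)*(⅓ + W) (L(W) = (W + 5)*(W + ⅓) = (5 + W)*(⅓ + W))
L(0 - (-1 + f))*7 = (5/3 + (0 - (-1 - 3))² + 16*(0 - (-1 - 3))/3)*7 = (5/3 + (0 - 1*(-4))² + 16*(0 - 1*(-4))/3)*7 = (5/3 + (0 + 4)² + 16*(0 + 4)/3)*7 = (5/3 + 4² + (16/3)*4)*7 = (5/3 + 16 + 64/3)*7 = 39*7 = 273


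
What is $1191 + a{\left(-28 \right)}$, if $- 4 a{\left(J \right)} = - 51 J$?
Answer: $834$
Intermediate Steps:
$a{\left(J \right)} = \frac{51 J}{4}$ ($a{\left(J \right)} = - \frac{\left(-51\right) J}{4} = \frac{51 J}{4}$)
$1191 + a{\left(-28 \right)} = 1191 + \frac{51}{4} \left(-28\right) = 1191 - 357 = 834$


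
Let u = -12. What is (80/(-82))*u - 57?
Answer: -1857/41 ≈ -45.293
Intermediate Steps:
(80/(-82))*u - 57 = (80/(-82))*(-12) - 57 = (80*(-1/82))*(-12) - 57 = -40/41*(-12) - 57 = 480/41 - 57 = -1857/41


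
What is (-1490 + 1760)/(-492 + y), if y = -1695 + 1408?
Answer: -270/779 ≈ -0.34660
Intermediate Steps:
y = -287
(-1490 + 1760)/(-492 + y) = (-1490 + 1760)/(-492 - 287) = 270/(-779) = 270*(-1/779) = -270/779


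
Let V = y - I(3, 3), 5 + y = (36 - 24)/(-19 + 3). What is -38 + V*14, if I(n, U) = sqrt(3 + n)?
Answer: -237/2 - 14*sqrt(6) ≈ -152.79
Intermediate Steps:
y = -23/4 (y = -5 + (36 - 24)/(-19 + 3) = -5 + 12/(-16) = -5 + 12*(-1/16) = -5 - 3/4 = -23/4 ≈ -5.7500)
V = -23/4 - sqrt(6) (V = -23/4 - sqrt(3 + 3) = -23/4 - sqrt(6) ≈ -8.1995)
-38 + V*14 = -38 + (-23/4 - sqrt(6))*14 = -38 + (-161/2 - 14*sqrt(6)) = -237/2 - 14*sqrt(6)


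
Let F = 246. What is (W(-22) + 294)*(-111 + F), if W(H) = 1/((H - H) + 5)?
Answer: 39717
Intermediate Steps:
W(H) = ⅕ (W(H) = 1/(0 + 5) = 1/5 = ⅕)
(W(-22) + 294)*(-111 + F) = (⅕ + 294)*(-111 + 246) = (1471/5)*135 = 39717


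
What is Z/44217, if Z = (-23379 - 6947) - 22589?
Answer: -52915/44217 ≈ -1.1967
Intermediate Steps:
Z = -52915 (Z = -30326 - 22589 = -52915)
Z/44217 = -52915/44217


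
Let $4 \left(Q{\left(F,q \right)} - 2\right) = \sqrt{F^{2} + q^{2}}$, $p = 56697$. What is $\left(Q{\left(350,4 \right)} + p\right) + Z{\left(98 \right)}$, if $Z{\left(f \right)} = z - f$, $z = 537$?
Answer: $57138 + \frac{\sqrt{30629}}{2} \approx 57226.0$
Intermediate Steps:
$Z{\left(f \right)} = 537 - f$
$Q{\left(F,q \right)} = 2 + \frac{\sqrt{F^{2} + q^{2}}}{4}$
$\left(Q{\left(350,4 \right)} + p\right) + Z{\left(98 \right)} = \left(\left(2 + \frac{\sqrt{350^{2} + 4^{2}}}{4}\right) + 56697\right) + \left(537 - 98\right) = \left(\left(2 + \frac{\sqrt{122500 + 16}}{4}\right) + 56697\right) + \left(537 - 98\right) = \left(\left(2 + \frac{\sqrt{122516}}{4}\right) + 56697\right) + 439 = \left(\left(2 + \frac{2 \sqrt{30629}}{4}\right) + 56697\right) + 439 = \left(\left(2 + \frac{\sqrt{30629}}{2}\right) + 56697\right) + 439 = \left(56699 + \frac{\sqrt{30629}}{2}\right) + 439 = 57138 + \frac{\sqrt{30629}}{2}$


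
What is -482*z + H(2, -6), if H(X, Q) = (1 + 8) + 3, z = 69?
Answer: -33246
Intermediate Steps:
H(X, Q) = 12 (H(X, Q) = 9 + 3 = 12)
-482*z + H(2, -6) = -482*69 + 12 = -33258 + 12 = -33246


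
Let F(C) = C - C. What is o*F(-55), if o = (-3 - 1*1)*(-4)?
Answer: 0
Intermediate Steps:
F(C) = 0
o = 16 (o = (-3 - 1)*(-4) = -4*(-4) = 16)
o*F(-55) = 16*0 = 0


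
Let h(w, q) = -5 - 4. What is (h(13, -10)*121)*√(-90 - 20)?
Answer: -1089*I*√110 ≈ -11422.0*I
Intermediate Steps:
h(w, q) = -9
(h(13, -10)*121)*√(-90 - 20) = (-9*121)*√(-90 - 20) = -1089*I*√110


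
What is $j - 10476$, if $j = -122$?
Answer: $-10598$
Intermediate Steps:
$j - 10476 = -122 - 10476 = -10598$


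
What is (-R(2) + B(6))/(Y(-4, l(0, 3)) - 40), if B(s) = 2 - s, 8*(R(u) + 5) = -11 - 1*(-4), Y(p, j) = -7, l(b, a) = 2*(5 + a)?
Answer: -15/376 ≈ -0.039894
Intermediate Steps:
l(b, a) = 10 + 2*a
R(u) = -47/8 (R(u) = -5 + (-11 - 1*(-4))/8 = -5 + (-11 + 4)/8 = -5 + (⅛)*(-7) = -5 - 7/8 = -47/8)
(-R(2) + B(6))/(Y(-4, l(0, 3)) - 40) = (-1*(-47/8) + (2 - 1*6))/(-7 - 40) = (47/8 + (2 - 6))/(-47) = (47/8 - 4)*(-1/47) = (15/8)*(-1/47) = -15/376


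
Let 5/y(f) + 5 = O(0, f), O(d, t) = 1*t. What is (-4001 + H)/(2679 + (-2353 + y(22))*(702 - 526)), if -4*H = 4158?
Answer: 171377/13987506 ≈ 0.012252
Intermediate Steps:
O(d, t) = t
y(f) = 5/(-5 + f)
H = -2079/2 (H = -¼*4158 = -2079/2 ≈ -1039.5)
(-4001 + H)/(2679 + (-2353 + y(22))*(702 - 526)) = (-4001 - 2079/2)/(2679 + (-2353 + 5/(-5 + 22))*(702 - 526)) = -10081/(2*(2679 + (-2353 + 5/17)*176)) = -10081/(2*(2679 - 39996/17*176)) = -10081/(2*(2679 - 7039296/17)) = -10081/(2*(-6993753/17)) = -10081/2*(-17/6993753) = 171377/13987506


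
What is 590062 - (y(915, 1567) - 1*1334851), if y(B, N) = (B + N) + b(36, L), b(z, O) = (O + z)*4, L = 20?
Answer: 1922207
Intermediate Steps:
b(z, O) = 4*O + 4*z
y(B, N) = 224 + B + N (y(B, N) = (B + N) + (4*20 + 4*36) = (B + N) + (80 + 144) = (B + N) + 224 = 224 + B + N)
590062 - (y(915, 1567) - 1*1334851) = 590062 - ((224 + 915 + 1567) - 1*1334851) = 590062 - (2706 - 1334851) = 590062 - 1*(-1332145) = 590062 + 1332145 = 1922207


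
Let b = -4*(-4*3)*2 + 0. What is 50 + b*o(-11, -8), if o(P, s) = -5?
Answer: -430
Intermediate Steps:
b = 96 (b = -(-48)*2 + 0 = -4*(-24) + 0 = 96 + 0 = 96)
50 + b*o(-11, -8) = 50 + 96*(-5) = 50 - 480 = -430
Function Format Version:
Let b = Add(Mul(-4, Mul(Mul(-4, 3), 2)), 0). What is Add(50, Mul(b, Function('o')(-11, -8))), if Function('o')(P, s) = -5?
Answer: -430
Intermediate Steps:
b = 96 (b = Add(Mul(-4, Mul(-12, 2)), 0) = Add(Mul(-4, -24), 0) = Add(96, 0) = 96)
Add(50, Mul(b, Function('o')(-11, -8))) = Add(50, Mul(96, -5)) = Add(50, -480) = -430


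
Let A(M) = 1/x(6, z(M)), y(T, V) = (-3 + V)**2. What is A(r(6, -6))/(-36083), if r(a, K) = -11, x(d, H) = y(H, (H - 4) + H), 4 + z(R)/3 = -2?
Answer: -1/66717467 ≈ -1.4989e-8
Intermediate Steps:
z(R) = -18 (z(R) = -12 + 3*(-2) = -12 - 6 = -18)
x(d, H) = (-7 + 2*H)**2 (x(d, H) = (-3 + ((H - 4) + H))**2 = (-3 + ((-4 + H) + H))**2 = (-3 + (-4 + 2*H))**2 = (-7 + 2*H)**2)
A(M) = 1/1849 (A(M) = 1/((-7 + 2*(-18))**2) = 1/((-7 - 36)**2) = 1/((-43)**2) = 1/1849)
A(r(6, -6))/(-36083) = (1/1849)/(-36083) = (1/1849)*(-1/36083) = -1/66717467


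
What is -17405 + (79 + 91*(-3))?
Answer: -17599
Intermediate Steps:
-17405 + (79 + 91*(-3)) = -17405 + (79 - 273) = -17405 - 194 = -17599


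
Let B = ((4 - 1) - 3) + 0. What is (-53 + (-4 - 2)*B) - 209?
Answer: -262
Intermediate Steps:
B = 0 (B = (3 - 3) + 0 = 0 + 0 = 0)
(-53 + (-4 - 2)*B) - 209 = (-53 + (-4 - 2)*0) - 209 = (-53 - 6*0) - 209 = (-53 + 0) - 209 = -53 - 209 = -262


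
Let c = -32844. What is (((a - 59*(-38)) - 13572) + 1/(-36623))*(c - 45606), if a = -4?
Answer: 32563424761350/36623 ≈ 8.8915e+8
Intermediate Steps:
(((a - 59*(-38)) - 13572) + 1/(-36623))*(c - 45606) = (((-4 - 59*(-38)) - 13572) + 1/(-36623))*(-32844 - 45606) = (((-4 + 2242) - 13572) - 1/36623)*(-78450) = ((2238 - 13572) - 1/36623)*(-78450) = (-11334 - 1/36623)*(-78450) = -415085083/36623*(-78450) = 32563424761350/36623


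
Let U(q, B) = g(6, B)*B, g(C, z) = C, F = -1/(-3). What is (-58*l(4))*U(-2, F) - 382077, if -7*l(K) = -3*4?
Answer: -2675931/7 ≈ -3.8228e+5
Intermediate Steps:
F = 1/3 (F = -1*(-1/3) = 1/3 ≈ 0.33333)
l(K) = 12/7 (l(K) = -(-3)*4/7 = -1/7*(-12) = 12/7)
U(q, B) = 6*B
(-58*l(4))*U(-2, F) - 382077 = (-58*12/7)*(6*(1/3)) - 382077 = -696/7*2 - 382077 = -1392/7 - 382077 = -2675931/7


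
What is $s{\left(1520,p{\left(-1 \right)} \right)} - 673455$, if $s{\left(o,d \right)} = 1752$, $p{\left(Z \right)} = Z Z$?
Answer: $-671703$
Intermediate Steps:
$p{\left(Z \right)} = Z^{2}$
$s{\left(1520,p{\left(-1 \right)} \right)} - 673455 = 1752 - 673455 = -671703$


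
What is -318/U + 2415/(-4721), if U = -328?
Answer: 354579/774244 ≈ 0.45797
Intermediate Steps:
-318/U + 2415/(-4721) = -318/(-328) + 2415/(-4721) = -318*(-1/328) + 2415*(-1/4721) = 159/164 - 2415/4721 = 354579/774244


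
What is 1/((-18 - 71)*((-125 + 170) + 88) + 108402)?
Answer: 1/96565 ≈ 1.0356e-5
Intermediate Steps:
1/((-18 - 71)*((-125 + 170) + 88) + 108402) = 1/(-89*(45 + 88) + 108402) = 1/(-89*133 + 108402) = 1/(-11837 + 108402) = 1/96565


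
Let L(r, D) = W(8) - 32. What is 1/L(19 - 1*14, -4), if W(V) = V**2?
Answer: 1/32 ≈ 0.031250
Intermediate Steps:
L(r, D) = 32 (L(r, D) = 8**2 - 32 = 64 - 32 = 32)
1/L(19 - 1*14, -4) = 1/32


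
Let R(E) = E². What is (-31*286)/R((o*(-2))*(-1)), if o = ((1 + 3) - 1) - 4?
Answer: -4433/2 ≈ -2216.5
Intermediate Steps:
o = -1 (o = (4 - 1) - 4 = 3 - 4 = -1)
(-31*286)/R((o*(-2))*(-1)) = (-31*286)/((-1*(-2)*(-1))²) = -8866/((2*(-1))²) = -8866/((-2)²) = -8866/4 = -8866*¼ = -4433/2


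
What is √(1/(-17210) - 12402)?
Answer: I*√3673275225410/17210 ≈ 111.36*I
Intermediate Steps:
√(1/(-17210) - 12402) = √(-1/17210 - 12402) = √(-213438421/17210) = I*√3673275225410/17210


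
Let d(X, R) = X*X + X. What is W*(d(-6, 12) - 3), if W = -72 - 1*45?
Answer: -3159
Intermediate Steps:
W = -117 (W = -72 - 45 = -117)
d(X, R) = X + X² (d(X, R) = X² + X = X + X²)
W*(d(-6, 12) - 3) = -117*(-6*(1 - 6) - 3) = -117*(-6*(-5) - 3) = -117*(30 - 3) = -117*27 = -3159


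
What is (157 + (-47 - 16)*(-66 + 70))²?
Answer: 9025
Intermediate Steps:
(157 + (-47 - 16)*(-66 + 70))² = (157 - 63*4)² = (157 - 252)² = (-95)² = 9025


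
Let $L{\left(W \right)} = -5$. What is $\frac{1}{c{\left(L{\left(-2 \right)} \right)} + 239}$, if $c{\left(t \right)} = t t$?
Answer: $\frac{1}{264} \approx 0.0037879$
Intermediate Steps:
$c{\left(t \right)} = t^{2}$
$\frac{1}{c{\left(L{\left(-2 \right)} \right)} + 239} = \frac{1}{\left(-5\right)^{2} + 239} = \frac{1}{25 + 239} = \frac{1}{264}$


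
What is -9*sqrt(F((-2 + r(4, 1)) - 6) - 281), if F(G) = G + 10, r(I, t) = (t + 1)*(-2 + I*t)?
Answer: -45*I*sqrt(11) ≈ -149.25*I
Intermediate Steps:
r(I, t) = (1 + t)*(-2 + I*t)
F(G) = 10 + G
-9*sqrt(F((-2 + r(4, 1)) - 6) - 281) = -9*sqrt((10 + ((-2 + (-2 - 2*1 + 4*1 + 4*1**2)) - 6)) - 281) = -9*sqrt((10 + ((-2 + (-2 - 2 + 4 + 4*1)) - 6)) - 281) = -9*sqrt((10 + ((-2 + (-2 - 2 + 4 + 4)) - 6)) - 281) = -9*sqrt((10 + ((-2 + 4) - 6)) - 281) = -9*sqrt((10 + (2 - 6)) - 281) = -9*sqrt((10 - 4) - 281) = -9*sqrt(6 - 281) = -45*I*sqrt(11)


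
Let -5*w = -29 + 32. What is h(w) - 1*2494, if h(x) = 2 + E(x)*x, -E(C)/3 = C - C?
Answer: -2492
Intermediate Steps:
E(C) = 0 (E(C) = -3*(C - C) = -3*0 = 0)
w = -⅗ (w = -(-29 + 32)/5 = -⅕*3 = -⅗ ≈ -0.60000)
h(x) = 2 (h(x) = 2 + 0*x = 2 + 0 = 2)
h(w) - 1*2494 = 2 - 1*2494 = 2 - 2494 = -2492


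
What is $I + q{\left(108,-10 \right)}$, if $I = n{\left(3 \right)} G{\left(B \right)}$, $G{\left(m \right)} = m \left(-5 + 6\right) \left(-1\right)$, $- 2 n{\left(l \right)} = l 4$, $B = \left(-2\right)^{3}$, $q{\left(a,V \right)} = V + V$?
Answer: $-68$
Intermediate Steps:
$q{\left(a,V \right)} = 2 V$
$B = -8$
$n{\left(l \right)} = - 2 l$ ($n{\left(l \right)} = - \frac{l 4}{2} = - \frac{4 l}{2} = - 2 l$)
$G{\left(m \right)} = - m$ ($G{\left(m \right)} = m 1 \left(-1\right) = m \left(-1\right) = - m$)
$I = -48$ ($I = \left(-2\right) 3 \left(\left(-1\right) \left(-8\right)\right) = \left(-6\right) 8 = -48$)
$I + q{\left(108,-10 \right)} = -48 + 2 \left(-10\right) = -48 - 20 = -68$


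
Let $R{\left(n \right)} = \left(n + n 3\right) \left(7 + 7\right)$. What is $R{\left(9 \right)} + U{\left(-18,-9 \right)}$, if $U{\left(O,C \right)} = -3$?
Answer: $501$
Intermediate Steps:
$R{\left(n \right)} = 56 n$ ($R{\left(n \right)} = \left(n + 3 n\right) 14 = 4 n 14 = 56 n$)
$R{\left(9 \right)} + U{\left(-18,-9 \right)} = 56 \cdot 9 - 3 = 504 - 3 = 501$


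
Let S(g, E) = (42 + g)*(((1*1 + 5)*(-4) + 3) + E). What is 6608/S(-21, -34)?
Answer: -944/165 ≈ -5.7212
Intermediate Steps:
S(g, E) = (-21 + E)*(42 + g) (S(g, E) = (42 + g)*(((1 + 5)*(-4) + 3) + E) = (42 + g)*((6*(-4) + 3) + E) = (42 + g)*((-24 + 3) + E) = (42 + g)*(-21 + E) = (-21 + E)*(42 + g))
6608/S(-21, -34) = 6608/(-882 - 21*(-21) + 42*(-34) - 34*(-21)) = 6608/(-882 + 441 - 1428 + 714) = 6608/(-1155) = 6608*(-1/1155) = -944/165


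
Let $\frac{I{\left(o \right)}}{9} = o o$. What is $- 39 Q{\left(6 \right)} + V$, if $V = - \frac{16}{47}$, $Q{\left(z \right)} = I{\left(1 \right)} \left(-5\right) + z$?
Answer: $\frac{71471}{47} \approx 1520.7$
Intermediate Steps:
$I{\left(o \right)} = 9 o^{2}$ ($I{\left(o \right)} = 9 o o = 9 o^{2}$)
$Q{\left(z \right)} = -45 + z$ ($Q{\left(z \right)} = 9 \cdot 1^{2} \left(-5\right) + z = 9 \cdot 1 \left(-5\right) + z = 9 \left(-5\right) + z = -45 + z$)
$V = - \frac{16}{47}$ ($V = \left(-16\right) \frac{1}{47} = - \frac{16}{47} \approx -0.34043$)
$- 39 Q{\left(6 \right)} + V = - 39 \left(-45 + 6\right) - \frac{16}{47} = \left(-39\right) \left(-39\right) - \frac{16}{47} = 1521 - \frac{16}{47} = \frac{71471}{47}$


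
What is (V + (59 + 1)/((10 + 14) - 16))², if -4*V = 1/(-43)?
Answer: 1666681/29584 ≈ 56.337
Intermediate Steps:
V = 1/172 (V = -¼/(-43) = -¼*(-1/43) = 1/172 ≈ 0.0058140)
(V + (59 + 1)/((10 + 14) - 16))² = (1/172 + (59 + 1)/((10 + 14) - 16))² = (1/172 + 60/(24 - 16))² = (1/172 + 60/8)² = (1/172 + 60*(⅛))² = (1/172 + 15/2)² = (1291/172)² = 1666681/29584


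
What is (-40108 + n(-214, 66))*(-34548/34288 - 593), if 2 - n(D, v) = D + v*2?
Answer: 50948880998/2143 ≈ 2.3775e+7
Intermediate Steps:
n(D, v) = 2 - D - 2*v (n(D, v) = 2 - (D + v*2) = 2 - (D + 2*v) = 2 + (-D - 2*v) = 2 - D - 2*v)
(-40108 + n(-214, 66))*(-34548/34288 - 593) = (-40108 + (2 - 1*(-214) - 2*66))*(-34548/34288 - 593) = (-40108 + (2 + 214 - 132))*(-34548*1/34288 - 593) = (-40108 + 84)*(-8637/8572 - 593) = -40024*(-5091833/8572) = 50948880998/2143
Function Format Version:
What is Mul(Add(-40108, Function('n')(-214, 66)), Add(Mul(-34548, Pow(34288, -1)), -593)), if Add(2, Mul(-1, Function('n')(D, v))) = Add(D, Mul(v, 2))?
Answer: Rational(50948880998, 2143) ≈ 2.3775e+7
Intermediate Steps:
Function('n')(D, v) = Add(2, Mul(-1, D), Mul(-2, v)) (Function('n')(D, v) = Add(2, Mul(-1, Add(D, Mul(v, 2)))) = Add(2, Mul(-1, Add(D, Mul(2, v)))) = Add(2, Add(Mul(-1, D), Mul(-2, v))) = Add(2, Mul(-1, D), Mul(-2, v)))
Mul(Add(-40108, Function('n')(-214, 66)), Add(Mul(-34548, Pow(34288, -1)), -593)) = Mul(Add(-40108, Add(2, Mul(-1, -214), Mul(-2, 66))), Add(Mul(-34548, Pow(34288, -1)), -593)) = Mul(Add(-40108, Add(2, 214, -132)), Add(Mul(-34548, Rational(1, 34288)), -593)) = Mul(Add(-40108, 84), Add(Rational(-8637, 8572), -593)) = Mul(-40024, Rational(-5091833, 8572)) = Rational(50948880998, 2143)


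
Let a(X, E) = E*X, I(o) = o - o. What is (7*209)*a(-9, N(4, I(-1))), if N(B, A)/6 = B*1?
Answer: -316008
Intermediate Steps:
I(o) = 0
N(B, A) = 6*B (N(B, A) = 6*(B*1) = 6*B)
(7*209)*a(-9, N(4, I(-1))) = (7*209)*((6*4)*(-9)) = 1463*(24*(-9)) = 1463*(-216) = -316008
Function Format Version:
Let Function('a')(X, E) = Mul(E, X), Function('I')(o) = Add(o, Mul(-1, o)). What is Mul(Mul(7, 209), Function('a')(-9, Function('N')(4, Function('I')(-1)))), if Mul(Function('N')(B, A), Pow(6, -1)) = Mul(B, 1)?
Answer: -316008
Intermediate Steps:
Function('I')(o) = 0
Function('N')(B, A) = Mul(6, B) (Function('N')(B, A) = Mul(6, Mul(B, 1)) = Mul(6, B))
Mul(Mul(7, 209), Function('a')(-9, Function('N')(4, Function('I')(-1)))) = Mul(Mul(7, 209), Mul(Mul(6, 4), -9)) = Mul(1463, Mul(24, -9)) = Mul(1463, -216) = -316008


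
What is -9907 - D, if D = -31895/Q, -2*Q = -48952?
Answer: -242451837/24476 ≈ -9905.7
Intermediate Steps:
Q = 24476 (Q = -½*(-48952) = 24476)
D = -31895/24476 ≈ -1.3031
-9907 - D = -9907 - 1*(-31895/24476) = -9907 + 31895/24476 = -242451837/24476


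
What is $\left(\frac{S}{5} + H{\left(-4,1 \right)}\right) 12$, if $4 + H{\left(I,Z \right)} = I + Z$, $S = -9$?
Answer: $- \frac{528}{5} \approx -105.6$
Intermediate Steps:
$H{\left(I,Z \right)} = -4 + I + Z$ ($H{\left(I,Z \right)} = -4 + \left(I + Z\right) = -4 + I + Z$)
$\left(\frac{S}{5} + H{\left(-4,1 \right)}\right) 12 = \left(- \frac{9}{5} - 7\right) 12 = \left(- \frac{44}{5}\right) 12 = - \frac{528}{5}$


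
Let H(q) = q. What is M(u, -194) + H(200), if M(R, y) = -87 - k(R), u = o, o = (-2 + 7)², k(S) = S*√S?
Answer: -12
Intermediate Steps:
k(S) = S^(3/2)
o = 25 (o = 5² = 25)
u = 25
M(R, y) = -87 - R^(3/2)
M(u, -194) + H(200) = (-87 - 25^(3/2)) + 200 = (-87 - 1*125) + 200 = (-87 - 125) + 200 = -212 + 200 = -12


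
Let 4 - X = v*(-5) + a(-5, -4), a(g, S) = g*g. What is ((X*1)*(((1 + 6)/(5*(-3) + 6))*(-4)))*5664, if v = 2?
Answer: -581504/3 ≈ -1.9383e+5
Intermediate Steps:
a(g, S) = g**2
X = -11 (X = 4 - (2*(-5) + (-5)**2) = 4 - (-10 + 25) = 4 - 1*15 = 4 - 15 = -11)
((X*1)*(((1 + 6)/(5*(-3) + 6))*(-4)))*5664 = ((-11*1)*(((1 + 6)/(5*(-3) + 6))*(-4)))*5664 = -11*7/(-15 + 6)*(-4)*5664 = -11*7/(-9)*(-4)*5664 = -11*7*(-1/9)*(-4)*5664 = -(-77)*(-4)/9*5664 = -11*28/9*5664 = -308/9*5664 = -581504/3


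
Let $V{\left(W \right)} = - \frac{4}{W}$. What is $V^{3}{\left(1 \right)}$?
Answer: $-64$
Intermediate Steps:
$V^{3}{\left(1 \right)} = \left(- \frac{4}{1}\right)^{3} = \left(\left(-4\right) 1\right)^{3} = \left(-4\right)^{3} = -64$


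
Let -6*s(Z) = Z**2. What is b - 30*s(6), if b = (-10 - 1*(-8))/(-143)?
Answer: 25742/143 ≈ 180.01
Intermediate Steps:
s(Z) = -Z**2/6
b = 2/143 (b = (-10 + 8)*(-1/143) = -2*(-1/143) = 2/143 ≈ 0.013986)
b - 30*s(6) = 2/143 - (-5)*6**2 = 2/143 - (-5)*36 = 2/143 - 30*(-6) = 2/143 + 180 = 25742/143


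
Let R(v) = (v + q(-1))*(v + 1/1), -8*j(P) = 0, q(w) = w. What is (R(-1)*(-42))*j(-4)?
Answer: 0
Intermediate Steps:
j(P) = 0 (j(P) = -1/8*0 = 0)
R(v) = (1 + v)*(-1 + v) (R(v) = (v - 1)*(v + 1/1) = (-1 + v)*(v + 1) = (-1 + v)*(1 + v) = (1 + v)*(-1 + v))
(R(-1)*(-42))*j(-4) = ((-1 + (-1)**2)*(-42))*0 = ((-1 + 1)*(-42))*0 = (0*(-42))*0 = 0*0 = 0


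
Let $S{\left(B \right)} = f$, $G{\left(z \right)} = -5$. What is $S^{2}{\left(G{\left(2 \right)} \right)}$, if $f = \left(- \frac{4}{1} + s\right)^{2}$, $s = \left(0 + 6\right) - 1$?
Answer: $1$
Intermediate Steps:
$s = 5$ ($s = 6 - 1 = 5$)
$f = 1$ ($f = \left(- \frac{4}{1} + 5\right)^{2} = \left(\left(-4\right) 1 + 5\right)^{2} = \left(-4 + 5\right)^{2} = 1^{2} = 1$)
$S{\left(B \right)} = 1$
$S^{2}{\left(G{\left(2 \right)} \right)} = 1^{2} = 1$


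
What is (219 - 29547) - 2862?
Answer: -32190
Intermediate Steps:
(219 - 29547) - 2862 = -29328 - 2862 = -32190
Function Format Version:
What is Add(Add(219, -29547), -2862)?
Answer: -32190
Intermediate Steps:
Add(Add(219, -29547), -2862) = Add(-29328, -2862) = -32190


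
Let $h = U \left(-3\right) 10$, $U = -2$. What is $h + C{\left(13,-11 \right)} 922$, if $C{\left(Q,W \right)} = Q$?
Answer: $12046$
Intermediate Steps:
$h = 60$ ($h = \left(-2\right) \left(-3\right) 10 = 6 \cdot 10 = 60$)
$h + C{\left(13,-11 \right)} 922 = 60 + 13 \cdot 922 = 60 + 11986 = 12046$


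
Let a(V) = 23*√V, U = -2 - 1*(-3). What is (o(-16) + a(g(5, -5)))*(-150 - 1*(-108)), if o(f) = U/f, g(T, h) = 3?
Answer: 21/8 - 966*√3 ≈ -1670.5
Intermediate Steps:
U = 1 (U = -2 + 3 = 1)
o(f) = 1/f
(o(-16) + a(g(5, -5)))*(-150 - 1*(-108)) = (1/(-16) + 23*√3)*(-150 - 1*(-108)) = (-1/16 + 23*√3)*(-150 + 108) = (-1/16 + 23*√3)*(-42) = 21/8 - 966*√3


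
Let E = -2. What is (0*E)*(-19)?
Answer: 0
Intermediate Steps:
(0*E)*(-19) = (0*(-2))*(-19) = 0*(-19) = 0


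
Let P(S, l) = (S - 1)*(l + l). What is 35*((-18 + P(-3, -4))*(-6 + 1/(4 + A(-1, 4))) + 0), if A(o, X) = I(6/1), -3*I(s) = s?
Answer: -2695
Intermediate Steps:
P(S, l) = 2*l*(-1 + S) (P(S, l) = (-1 + S)*(2*l) = 2*l*(-1 + S))
I(s) = -s/3
A(o, X) = -2 (A(o, X) = -2/1 = -2)
35*((-18 + P(-3, -4))*(-6 + 1/(4 + A(-1, 4))) + 0) = 35*((-18 + 2*(-4)*(-1 - 3))*(-6 + 1/(4 - 2)) + 0) = 35*((-18 + 2*(-4)*(-4))*(-6 + 1/2) + 0) = 35*((-18 + 32)*(-6 + ½) + 0) = 35*(14*(-11/2) + 0) = 35*(-77 + 0) = 35*(-77) = -2695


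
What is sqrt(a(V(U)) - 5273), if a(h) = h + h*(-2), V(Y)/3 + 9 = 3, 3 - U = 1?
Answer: I*sqrt(5255) ≈ 72.491*I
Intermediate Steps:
U = 2 (U = 3 - 1*1 = 3 - 1 = 2)
V(Y) = -18 (V(Y) = -27 + 3*3 = -27 + 9 = -18)
a(h) = -h (a(h) = h - 2*h = -h)
sqrt(a(V(U)) - 5273) = sqrt(-1*(-18) - 5273) = sqrt(18 - 5273) = sqrt(-5255) = I*sqrt(5255)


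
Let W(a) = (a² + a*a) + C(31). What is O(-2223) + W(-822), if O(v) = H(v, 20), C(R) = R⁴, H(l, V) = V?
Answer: 2274909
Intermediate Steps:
O(v) = 20
W(a) = 923521 + 2*a² (W(a) = (a² + a*a) + 31⁴ = (a² + a²) + 923521 = 2*a² + 923521 = 923521 + 2*a²)
O(-2223) + W(-822) = 20 + (923521 + 2*(-822)²) = 20 + (923521 + 2*675684) = 20 + (923521 + 1351368) = 20 + 2274889 = 2274909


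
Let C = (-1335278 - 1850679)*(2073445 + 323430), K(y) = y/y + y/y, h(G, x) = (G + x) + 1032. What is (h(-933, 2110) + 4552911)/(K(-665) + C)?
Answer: -4555120/7636340684373 ≈ -5.9651e-7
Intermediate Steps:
h(G, x) = 1032 + G + x
K(y) = 2 (K(y) = 1 + 1 = 2)
C = -7636340684375 (C = -3185957*2396875 = -7636340684375)
(h(-933, 2110) + 4552911)/(K(-665) + C) = ((1032 - 933 + 2110) + 4552911)/(2 - 7636340684375) = (2209 + 4552911)/(-7636340684373) = 4555120*(-1/7636340684373) = -4555120/7636340684373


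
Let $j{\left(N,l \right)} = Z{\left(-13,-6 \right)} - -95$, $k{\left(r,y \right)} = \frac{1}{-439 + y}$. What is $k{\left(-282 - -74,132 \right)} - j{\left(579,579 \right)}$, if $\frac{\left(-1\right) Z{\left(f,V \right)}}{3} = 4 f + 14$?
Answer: $- \frac{64164}{307} \approx -209.0$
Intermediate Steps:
$Z{\left(f,V \right)} = -42 - 12 f$ ($Z{\left(f,V \right)} = - 3 \left(4 f + 14\right) = - 3 \left(14 + 4 f\right) = -42 - 12 f$)
$j{\left(N,l \right)} = 209$ ($j{\left(N,l \right)} = \left(-42 - -156\right) - -95 = \left(-42 + 156\right) + 95 = 114 + 95 = 209$)
$k{\left(-282 - -74,132 \right)} - j{\left(579,579 \right)} = \frac{1}{-439 + 132} - 209 = \frac{1}{-307} - 209 = - \frac{1}{307} - 209 = - \frac{64164}{307}$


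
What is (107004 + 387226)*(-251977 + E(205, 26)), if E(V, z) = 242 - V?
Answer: -124516306200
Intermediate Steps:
(107004 + 387226)*(-251977 + E(205, 26)) = (107004 + 387226)*(-251977 + (242 - 1*205)) = 494230*(-251977 + (242 - 205)) = 494230*(-251977 + 37) = 494230*(-251940) = -124516306200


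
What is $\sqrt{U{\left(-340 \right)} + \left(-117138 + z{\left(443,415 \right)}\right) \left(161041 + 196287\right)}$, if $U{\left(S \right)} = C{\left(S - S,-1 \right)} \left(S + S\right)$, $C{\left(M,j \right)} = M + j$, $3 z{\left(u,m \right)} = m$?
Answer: $\frac{2 i \sqrt{94066326474}}{3} \approx 2.0447 \cdot 10^{5} i$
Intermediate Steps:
$z{\left(u,m \right)} = \frac{m}{3}$
$U{\left(S \right)} = - 2 S$ ($U{\left(S \right)} = \left(\left(S - S\right) - 1\right) \left(S + S\right) = \left(0 - 1\right) 2 S = - 2 S$)
$\sqrt{U{\left(-340 \right)} + \left(-117138 + z{\left(443,415 \right)}\right) \left(161041 + 196287\right)} = \sqrt{\left(-2\right) \left(-340\right) + \left(-117138 + \frac{1}{3} \cdot 415\right) \left(161041 + 196287\right)} = \sqrt{680 + \left(-117138 + \frac{415}{3}\right) 357328} = \sqrt{680 - \frac{125421770672}{3}} = \sqrt{- \frac{125421768632}{3}} = \frac{2 i \sqrt{94066326474}}{3}$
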